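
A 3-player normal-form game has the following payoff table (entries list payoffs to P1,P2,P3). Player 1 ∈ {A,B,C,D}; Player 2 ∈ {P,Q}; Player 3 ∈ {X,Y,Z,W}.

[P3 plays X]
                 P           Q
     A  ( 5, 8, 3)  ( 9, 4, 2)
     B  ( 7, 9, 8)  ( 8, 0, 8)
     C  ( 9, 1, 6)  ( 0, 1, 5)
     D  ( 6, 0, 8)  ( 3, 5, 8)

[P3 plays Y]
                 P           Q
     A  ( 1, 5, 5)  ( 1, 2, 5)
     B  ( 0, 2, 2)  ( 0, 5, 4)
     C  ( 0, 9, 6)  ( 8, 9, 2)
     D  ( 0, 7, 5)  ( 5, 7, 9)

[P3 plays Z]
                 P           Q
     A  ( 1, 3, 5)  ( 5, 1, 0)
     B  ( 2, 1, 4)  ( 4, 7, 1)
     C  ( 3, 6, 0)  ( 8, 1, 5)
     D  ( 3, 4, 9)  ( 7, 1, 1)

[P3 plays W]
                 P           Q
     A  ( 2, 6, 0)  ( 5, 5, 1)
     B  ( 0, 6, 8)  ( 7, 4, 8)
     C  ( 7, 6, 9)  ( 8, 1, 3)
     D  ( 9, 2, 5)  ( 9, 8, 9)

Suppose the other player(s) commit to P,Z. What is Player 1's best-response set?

P1 best: {C,D}

u_1(A vs P,Z) = 1
u_1(B vs P,Z) = 2
u_1(C vs P,Z) = 3
u_1(D vs P,Z) = 3
max payoff 3 at {C,D}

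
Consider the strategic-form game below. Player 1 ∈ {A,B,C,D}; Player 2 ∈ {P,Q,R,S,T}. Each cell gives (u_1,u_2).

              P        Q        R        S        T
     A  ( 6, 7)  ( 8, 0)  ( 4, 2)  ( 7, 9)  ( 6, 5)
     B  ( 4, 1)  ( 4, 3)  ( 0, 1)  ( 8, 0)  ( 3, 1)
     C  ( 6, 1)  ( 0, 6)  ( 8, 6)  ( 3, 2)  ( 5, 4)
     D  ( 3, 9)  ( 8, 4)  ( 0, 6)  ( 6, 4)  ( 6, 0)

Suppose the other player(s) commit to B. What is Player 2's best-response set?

u_2(P vs B) = 1
u_2(Q vs B) = 3
u_2(R vs B) = 1
u_2(S vs B) = 0
u_2(T vs B) = 1
max payoff 3 at {Q}

P2 best: {Q}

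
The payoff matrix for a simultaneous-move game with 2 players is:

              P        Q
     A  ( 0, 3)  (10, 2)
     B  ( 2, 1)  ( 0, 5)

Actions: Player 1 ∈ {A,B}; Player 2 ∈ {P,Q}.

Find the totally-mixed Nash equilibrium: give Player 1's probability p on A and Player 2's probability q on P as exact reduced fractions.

P1 indiff ⇒ q·0+(1-q)·10 = q·2+(1-q)·0 ⇒ q(-2) = (1-q)(-10) ⇒ q = 5/6
P2 indiff ⇒ p·3+(1-p)·1 = p·2+(1-p)·5 ⇒ p(1) = (1-p)(4) ⇒ p = 4/5

(p,q) = (4/5, 5/6)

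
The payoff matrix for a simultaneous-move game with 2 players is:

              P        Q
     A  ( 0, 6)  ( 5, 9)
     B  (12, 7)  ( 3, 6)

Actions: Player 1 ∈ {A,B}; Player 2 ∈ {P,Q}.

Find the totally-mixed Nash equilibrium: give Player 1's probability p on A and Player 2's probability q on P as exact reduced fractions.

p=1/4, q=1/7

P1 indiff ⇒ q·0+(1-q)·5 = q·12+(1-q)·3 ⇒ q(-12) = (1-q)(-2) ⇒ q = 1/7
P2 indiff ⇒ p·6+(1-p)·7 = p·9+(1-p)·6 ⇒ p(-3) = (1-p)(-1) ⇒ p = 1/4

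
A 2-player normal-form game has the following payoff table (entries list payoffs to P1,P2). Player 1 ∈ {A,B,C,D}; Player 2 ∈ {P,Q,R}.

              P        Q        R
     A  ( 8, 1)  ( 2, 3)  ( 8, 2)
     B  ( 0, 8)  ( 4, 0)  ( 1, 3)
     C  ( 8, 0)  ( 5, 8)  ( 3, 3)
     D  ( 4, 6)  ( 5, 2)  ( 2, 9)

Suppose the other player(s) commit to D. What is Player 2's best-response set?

BR_2 = {R}

u_2(P vs D) = 6
u_2(Q vs D) = 2
u_2(R vs D) = 9
max payoff 9 at {R}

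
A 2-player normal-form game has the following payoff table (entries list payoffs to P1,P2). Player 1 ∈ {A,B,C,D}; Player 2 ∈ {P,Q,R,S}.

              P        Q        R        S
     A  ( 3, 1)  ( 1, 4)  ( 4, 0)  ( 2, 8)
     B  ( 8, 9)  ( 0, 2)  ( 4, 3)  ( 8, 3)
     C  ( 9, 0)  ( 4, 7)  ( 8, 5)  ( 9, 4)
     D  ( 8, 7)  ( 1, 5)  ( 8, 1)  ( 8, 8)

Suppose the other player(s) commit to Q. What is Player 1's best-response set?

argmax u_1 = {C}

u_1(A vs Q) = 1
u_1(B vs Q) = 0
u_1(C vs Q) = 4
u_1(D vs Q) = 1
max payoff 4 at {C}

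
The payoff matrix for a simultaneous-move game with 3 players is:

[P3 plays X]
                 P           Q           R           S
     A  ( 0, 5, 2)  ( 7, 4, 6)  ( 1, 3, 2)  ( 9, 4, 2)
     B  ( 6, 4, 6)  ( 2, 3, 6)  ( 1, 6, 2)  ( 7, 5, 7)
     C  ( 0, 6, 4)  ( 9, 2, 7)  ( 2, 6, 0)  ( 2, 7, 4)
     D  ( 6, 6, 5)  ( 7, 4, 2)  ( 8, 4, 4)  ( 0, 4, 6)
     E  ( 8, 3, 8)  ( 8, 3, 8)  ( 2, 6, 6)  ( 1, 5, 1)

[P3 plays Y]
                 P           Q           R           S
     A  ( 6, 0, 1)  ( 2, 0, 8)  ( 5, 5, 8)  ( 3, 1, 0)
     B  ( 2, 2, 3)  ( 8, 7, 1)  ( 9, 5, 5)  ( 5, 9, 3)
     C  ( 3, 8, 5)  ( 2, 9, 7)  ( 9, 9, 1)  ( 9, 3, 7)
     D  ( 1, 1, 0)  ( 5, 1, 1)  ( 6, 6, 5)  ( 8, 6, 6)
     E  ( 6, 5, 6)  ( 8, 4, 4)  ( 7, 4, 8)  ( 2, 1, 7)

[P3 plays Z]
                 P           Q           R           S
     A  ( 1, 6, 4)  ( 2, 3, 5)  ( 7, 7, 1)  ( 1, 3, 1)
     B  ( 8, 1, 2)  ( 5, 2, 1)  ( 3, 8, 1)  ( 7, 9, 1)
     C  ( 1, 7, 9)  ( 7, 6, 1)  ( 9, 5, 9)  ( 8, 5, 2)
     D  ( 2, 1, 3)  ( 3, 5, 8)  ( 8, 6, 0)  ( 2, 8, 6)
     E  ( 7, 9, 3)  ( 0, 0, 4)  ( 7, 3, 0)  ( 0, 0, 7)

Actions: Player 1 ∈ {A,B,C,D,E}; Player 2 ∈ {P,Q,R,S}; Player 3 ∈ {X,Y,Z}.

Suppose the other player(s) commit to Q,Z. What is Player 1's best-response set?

BR_1 = {C}

u_1(A vs Q,Z) = 2
u_1(B vs Q,Z) = 5
u_1(C vs Q,Z) = 7
u_1(D vs Q,Z) = 3
u_1(E vs Q,Z) = 0
max payoff 7 at {C}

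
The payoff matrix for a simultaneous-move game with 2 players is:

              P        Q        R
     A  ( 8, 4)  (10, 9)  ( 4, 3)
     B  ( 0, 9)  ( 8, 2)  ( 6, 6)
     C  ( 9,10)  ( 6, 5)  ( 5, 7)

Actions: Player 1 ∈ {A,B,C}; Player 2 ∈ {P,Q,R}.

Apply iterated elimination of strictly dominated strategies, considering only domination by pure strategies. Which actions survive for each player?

P2 drop R (P beats it: A:4>3 B:9>6 C:10>7)
P1 drop B (A beats it: P:8>0 Q:10>8)
P1→{A,C} P2→{P,Q}

Remaining: P1:{A,C} P2:{P,Q}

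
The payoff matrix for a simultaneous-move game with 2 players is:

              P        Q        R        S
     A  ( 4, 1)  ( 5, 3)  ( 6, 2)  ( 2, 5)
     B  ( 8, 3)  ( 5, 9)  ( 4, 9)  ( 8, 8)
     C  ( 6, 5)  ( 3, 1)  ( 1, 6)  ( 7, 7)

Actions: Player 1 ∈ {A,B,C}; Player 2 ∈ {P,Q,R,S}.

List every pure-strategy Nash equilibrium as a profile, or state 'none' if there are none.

NE set: (B,Q)

(A,P): not NE [P1→B gives 8>4; P2→S gives 5>1]
(A,Q): not NE [P2→S gives 5>3]
(A,R): not NE [P2→S gives 5>2]
(A,S): not NE [P1→B gives 8>2]
(B,P): not NE [P2→R gives 9>3]
(B,Q): NE
(B,R): not NE [P1→A gives 6>4]
(B,S): not NE [P2→R gives 9>8]
(C,P): not NE [P1→B gives 8>6; P2→S gives 7>5]
(C,Q): not NE [P1→B gives 5>3; P2→S gives 7>1]
(C,R): not NE [P1→A gives 6>1; P2→S gives 7>6]
(C,S): not NE [P1→B gives 8>7]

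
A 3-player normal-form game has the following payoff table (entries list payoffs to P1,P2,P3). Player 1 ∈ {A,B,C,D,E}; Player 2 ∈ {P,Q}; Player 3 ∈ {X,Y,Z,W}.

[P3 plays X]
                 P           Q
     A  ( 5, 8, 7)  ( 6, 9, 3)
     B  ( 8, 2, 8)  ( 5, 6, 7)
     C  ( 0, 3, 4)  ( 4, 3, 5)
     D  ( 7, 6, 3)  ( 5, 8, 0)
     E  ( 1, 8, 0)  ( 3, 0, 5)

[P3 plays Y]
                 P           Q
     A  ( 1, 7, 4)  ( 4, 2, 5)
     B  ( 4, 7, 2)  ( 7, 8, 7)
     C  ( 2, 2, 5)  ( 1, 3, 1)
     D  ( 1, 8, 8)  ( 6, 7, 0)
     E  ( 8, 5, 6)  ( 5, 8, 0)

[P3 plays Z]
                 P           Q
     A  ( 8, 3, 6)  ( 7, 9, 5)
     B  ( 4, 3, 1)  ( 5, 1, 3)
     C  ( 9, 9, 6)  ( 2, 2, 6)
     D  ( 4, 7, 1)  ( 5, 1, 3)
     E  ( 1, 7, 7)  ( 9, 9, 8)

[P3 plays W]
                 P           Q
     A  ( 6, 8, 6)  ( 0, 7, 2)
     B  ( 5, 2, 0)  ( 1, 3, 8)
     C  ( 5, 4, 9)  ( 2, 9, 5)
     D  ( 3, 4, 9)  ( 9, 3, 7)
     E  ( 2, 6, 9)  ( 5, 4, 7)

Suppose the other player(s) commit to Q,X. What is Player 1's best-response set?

P1 best: {A}

u_1(A vs Q,X) = 6
u_1(B vs Q,X) = 5
u_1(C vs Q,X) = 4
u_1(D vs Q,X) = 5
u_1(E vs Q,X) = 3
max payoff 6 at {A}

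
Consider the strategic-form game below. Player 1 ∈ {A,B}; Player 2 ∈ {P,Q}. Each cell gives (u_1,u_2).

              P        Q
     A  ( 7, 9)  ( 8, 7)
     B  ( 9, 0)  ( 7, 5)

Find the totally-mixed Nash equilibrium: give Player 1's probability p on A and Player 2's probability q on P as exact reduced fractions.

p=5/7, q=1/3

P1 indiff ⇒ q·7+(1-q)·8 = q·9+(1-q)·7 ⇒ q(-2) = (1-q)(-1) ⇒ q = 1/3
P2 indiff ⇒ p·9+(1-p)·0 = p·7+(1-p)·5 ⇒ p(2) = (1-p)(5) ⇒ p = 5/7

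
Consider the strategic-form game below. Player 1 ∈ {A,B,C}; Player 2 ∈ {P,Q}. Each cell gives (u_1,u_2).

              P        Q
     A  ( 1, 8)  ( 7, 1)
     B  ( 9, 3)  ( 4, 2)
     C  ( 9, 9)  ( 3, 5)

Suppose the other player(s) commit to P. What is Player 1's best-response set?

u_1(A vs P) = 1
u_1(B vs P) = 9
u_1(C vs P) = 9
max payoff 9 at {B,C}

BR_1 = {B,C}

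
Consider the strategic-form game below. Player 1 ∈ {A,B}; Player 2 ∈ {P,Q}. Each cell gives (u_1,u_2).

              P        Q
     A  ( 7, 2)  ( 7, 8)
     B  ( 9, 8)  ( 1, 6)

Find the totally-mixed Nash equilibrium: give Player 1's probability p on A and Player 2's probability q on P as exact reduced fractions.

(p,q) = (1/4, 3/4)

P1 indiff ⇒ q·7+(1-q)·7 = q·9+(1-q)·1 ⇒ q(-2) = (1-q)(-6) ⇒ q = 3/4
P2 indiff ⇒ p·2+(1-p)·8 = p·8+(1-p)·6 ⇒ p(-6) = (1-p)(-2) ⇒ p = 1/4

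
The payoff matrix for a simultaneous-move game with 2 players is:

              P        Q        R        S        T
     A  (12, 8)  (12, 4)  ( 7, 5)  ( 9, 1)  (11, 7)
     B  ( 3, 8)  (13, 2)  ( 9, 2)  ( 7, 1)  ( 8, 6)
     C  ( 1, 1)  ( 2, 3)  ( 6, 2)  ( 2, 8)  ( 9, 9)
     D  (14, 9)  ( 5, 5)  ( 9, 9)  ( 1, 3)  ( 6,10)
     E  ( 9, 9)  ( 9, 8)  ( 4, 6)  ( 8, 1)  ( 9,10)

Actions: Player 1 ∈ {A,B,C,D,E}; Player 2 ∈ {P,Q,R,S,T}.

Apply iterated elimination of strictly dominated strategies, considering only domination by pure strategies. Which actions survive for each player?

Survivors P1:{A,D} P2:{P,T}

P1 drop C (A beats it: P:12>1 Q:12>2 R:7>6 S:9>2 T:11>9)
P1 drop E (A beats it: P:12>9 Q:12>9 R:7>4 S:9>8 T:11>9)
P2 drop Q (P beats it: A:8>4 B:8>2 D:9>5)
P2 drop R (T beats it: A:7>5 B:6>2 D:10>9)
P1 drop B (A beats it: P:12>3 S:9>7 T:11>8)
P2 drop S (P beats it: A:8>1 D:9>3)
P1→{A,D} P2→{P,T}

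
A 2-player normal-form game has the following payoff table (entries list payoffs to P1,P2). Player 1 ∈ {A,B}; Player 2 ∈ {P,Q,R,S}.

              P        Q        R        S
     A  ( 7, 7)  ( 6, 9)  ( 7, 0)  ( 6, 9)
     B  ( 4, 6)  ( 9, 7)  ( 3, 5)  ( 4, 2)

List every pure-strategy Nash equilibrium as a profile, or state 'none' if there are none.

(A,P): not NE [P2→S gives 9>7]
(A,Q): not NE [P1→B gives 9>6]
(A,R): not NE [P2→S gives 9>0]
(A,S): NE
(B,P): not NE [P1→A gives 7>4; P2→Q gives 7>6]
(B,Q): NE
(B,R): not NE [P1→A gives 7>3; P2→Q gives 7>5]
(B,S): not NE [P1→A gives 6>4; P2→Q gives 7>2]

Nash profiles: (A,S), (B,Q)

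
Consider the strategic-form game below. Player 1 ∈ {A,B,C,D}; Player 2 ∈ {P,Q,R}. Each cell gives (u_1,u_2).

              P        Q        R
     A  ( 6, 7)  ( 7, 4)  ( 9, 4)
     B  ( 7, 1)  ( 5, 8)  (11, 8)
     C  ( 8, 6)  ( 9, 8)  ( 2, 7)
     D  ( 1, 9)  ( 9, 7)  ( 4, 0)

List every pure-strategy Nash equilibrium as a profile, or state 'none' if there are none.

(A,P): not NE [P1→C gives 8>6]
(A,Q): not NE [P1→D gives 9>7; P2→P gives 7>4]
(A,R): not NE [P1→B gives 11>9; P2→P gives 7>4]
(B,P): not NE [P1→C gives 8>7; P2→R gives 8>1]
(B,Q): not NE [P1→D gives 9>5]
(B,R): NE
(C,P): not NE [P2→Q gives 8>6]
(C,Q): NE
(C,R): not NE [P1→B gives 11>2; P2→Q gives 8>7]
(D,P): not NE [P1→C gives 8>1]
(D,Q): not NE [P2→P gives 9>7]
(D,R): not NE [P1→B gives 11>4; P2→P gives 9>0]

PSNE = {(B,R), (C,Q)}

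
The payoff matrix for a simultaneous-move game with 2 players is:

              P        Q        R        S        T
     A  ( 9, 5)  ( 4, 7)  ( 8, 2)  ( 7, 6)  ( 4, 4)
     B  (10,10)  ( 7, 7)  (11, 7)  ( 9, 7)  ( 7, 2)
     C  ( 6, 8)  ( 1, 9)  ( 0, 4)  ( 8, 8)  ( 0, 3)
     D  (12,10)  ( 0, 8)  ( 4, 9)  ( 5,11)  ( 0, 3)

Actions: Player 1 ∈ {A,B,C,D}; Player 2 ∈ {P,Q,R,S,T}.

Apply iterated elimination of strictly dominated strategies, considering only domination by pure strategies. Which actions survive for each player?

Remaining: P1:{B,D} P2:{P,S}

P1 drop A (B beats it: P:10>9 Q:7>4 R:11>8 S:9>7 T:7>4)
P1 drop C (B beats it: P:10>6 Q:7>1 R:11>0 S:9>8 T:7>0)
P2 drop Q (P beats it: B:10>7 D:10>8)
P2 drop R (P beats it: B:10>7 D:10>9)
P2 drop T (P beats it: B:10>2 D:10>3)
P1→{B,D} P2→{P,S}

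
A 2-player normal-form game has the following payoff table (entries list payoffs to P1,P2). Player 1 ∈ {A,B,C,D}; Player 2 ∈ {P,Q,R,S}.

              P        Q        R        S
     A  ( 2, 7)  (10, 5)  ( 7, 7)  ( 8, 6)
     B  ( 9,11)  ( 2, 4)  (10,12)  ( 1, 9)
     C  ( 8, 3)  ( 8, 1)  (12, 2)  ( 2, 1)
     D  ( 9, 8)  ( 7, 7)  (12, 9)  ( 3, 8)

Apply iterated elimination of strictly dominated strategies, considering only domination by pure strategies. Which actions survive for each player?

P2 drop Q (P beats it: A:7>5 B:11>4 C:3>1 D:8>7)
P2 drop S (R beats it: A:7>6 B:12>9 C:2>1 D:9>8)
P1 drop A (B beats it: P:9>2 R:10>7)
P1→{B,C,D} P2→{P,R}

Remaining: P1:{B,C,D} P2:{P,R}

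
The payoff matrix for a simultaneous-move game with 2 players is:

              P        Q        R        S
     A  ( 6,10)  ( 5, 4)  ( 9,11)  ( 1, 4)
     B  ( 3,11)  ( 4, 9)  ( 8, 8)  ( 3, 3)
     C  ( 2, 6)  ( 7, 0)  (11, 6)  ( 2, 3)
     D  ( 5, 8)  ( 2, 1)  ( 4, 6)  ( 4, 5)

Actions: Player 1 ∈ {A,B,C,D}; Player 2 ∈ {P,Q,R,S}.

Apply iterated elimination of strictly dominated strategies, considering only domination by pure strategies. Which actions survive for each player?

P2 drop Q (P beats it: A:10>4 B:11>9 C:6>0 D:8>1)
P2 drop S (P beats it: A:10>4 B:11>3 C:6>3 D:8>5)
P1 drop B (A beats it: P:6>3 R:9>8)
P1 drop D (A beats it: P:6>5 R:9>4)
P1→{A,C} P2→{P,R}

Remaining: P1:{A,C} P2:{P,R}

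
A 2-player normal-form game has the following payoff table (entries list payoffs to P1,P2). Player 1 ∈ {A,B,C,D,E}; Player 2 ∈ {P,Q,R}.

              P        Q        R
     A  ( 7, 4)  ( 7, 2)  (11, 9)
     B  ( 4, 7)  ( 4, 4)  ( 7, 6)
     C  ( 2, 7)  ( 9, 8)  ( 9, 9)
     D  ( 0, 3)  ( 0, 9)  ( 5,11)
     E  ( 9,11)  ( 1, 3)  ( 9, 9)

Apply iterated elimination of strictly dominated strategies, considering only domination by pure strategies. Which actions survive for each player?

P1 drop B (A beats it: P:7>4 Q:7>4 R:11>7)
P1 drop D (A beats it: P:7>0 Q:7>0 R:11>5)
P2 drop Q (R beats it: A:9>2 C:9>8 E:9>3)
P1 drop C (A beats it: P:7>2 R:11>9)
P1→{A,E} P2→{P,R}

Survivors P1:{A,E} P2:{P,R}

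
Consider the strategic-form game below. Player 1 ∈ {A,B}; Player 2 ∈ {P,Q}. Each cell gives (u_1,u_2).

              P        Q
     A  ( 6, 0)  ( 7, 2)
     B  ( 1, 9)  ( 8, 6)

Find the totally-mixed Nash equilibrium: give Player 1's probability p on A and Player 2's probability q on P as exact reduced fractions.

P1 mixes 3/5 on A; P2 mixes 1/6 on P

P1 indiff ⇒ q·6+(1-q)·7 = q·1+(1-q)·8 ⇒ q(5) = (1-q)(1) ⇒ q = 1/6
P2 indiff ⇒ p·0+(1-p)·9 = p·2+(1-p)·6 ⇒ p(-2) = (1-p)(-3) ⇒ p = 3/5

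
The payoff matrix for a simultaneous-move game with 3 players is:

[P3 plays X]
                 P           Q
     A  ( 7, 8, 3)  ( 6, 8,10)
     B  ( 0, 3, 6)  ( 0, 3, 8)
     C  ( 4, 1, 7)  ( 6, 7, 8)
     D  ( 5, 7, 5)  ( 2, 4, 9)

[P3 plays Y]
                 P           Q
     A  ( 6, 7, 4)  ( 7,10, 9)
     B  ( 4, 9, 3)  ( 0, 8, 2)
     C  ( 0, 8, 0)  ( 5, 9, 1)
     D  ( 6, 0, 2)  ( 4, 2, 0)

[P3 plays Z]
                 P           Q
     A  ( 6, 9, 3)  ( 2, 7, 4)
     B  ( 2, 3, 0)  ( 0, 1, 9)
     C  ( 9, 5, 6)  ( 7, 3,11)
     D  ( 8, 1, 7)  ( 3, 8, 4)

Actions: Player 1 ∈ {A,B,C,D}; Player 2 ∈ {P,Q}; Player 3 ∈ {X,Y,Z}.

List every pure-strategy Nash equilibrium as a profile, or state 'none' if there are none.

NE set: (A,Q,X)

(A,P,X): not NE [P3→Y gives 4>3]
(A,P,Y): not NE [P2→Q gives 10>7]
(A,P,Z): not NE [P1→C gives 9>6; P3→Y gives 4>3]
(A,Q,X): NE
(A,Q,Y): not NE [P3→X gives 10>9]
(A,Q,Z): not NE [P1→C gives 7>2; P2→P gives 9>7; P3→X gives 10>4]
(B,P,X): not NE [P1→A gives 7>0]
(B,P,Y): not NE [P1→D gives 6>4; P3→X gives 6>3]
(B,P,Z): not NE [P1→C gives 9>2; P3→X gives 6>0]
(B,Q,X): not NE [P1→C gives 6>0; P3→Z gives 9>8]
(B,Q,Y): not NE [P1→A gives 7>0; P2→P gives 9>8; P3→Z gives 9>2]
(B,Q,Z): not NE [P1→C gives 7>0; P2→P gives 3>1]
(C,P,X): not NE [P1→A gives 7>4; P2→Q gives 7>1]
(C,P,Y): not NE [P1→D gives 6>0; P2→Q gives 9>8; P3→X gives 7>0]
(C,P,Z): not NE [P3→X gives 7>6]
(C,Q,X): not NE [P3→Z gives 11>8]
(C,Q,Y): not NE [P1→A gives 7>5; P3→Z gives 11>1]
(C,Q,Z): not NE [P2→P gives 5>3]
(D,P,X): not NE [P1→A gives 7>5; P3→Z gives 7>5]
(D,P,Y): not NE [P2→Q gives 2>0; P3→Z gives 7>2]
(D,P,Z): not NE [P1→C gives 9>8; P2→Q gives 8>1]
(D,Q,X): not NE [P1→C gives 6>2; P2→P gives 7>4]
(D,Q,Y): not NE [P1→A gives 7>4; P3→X gives 9>0]
(D,Q,Z): not NE [P1→C gives 7>3; P3→X gives 9>4]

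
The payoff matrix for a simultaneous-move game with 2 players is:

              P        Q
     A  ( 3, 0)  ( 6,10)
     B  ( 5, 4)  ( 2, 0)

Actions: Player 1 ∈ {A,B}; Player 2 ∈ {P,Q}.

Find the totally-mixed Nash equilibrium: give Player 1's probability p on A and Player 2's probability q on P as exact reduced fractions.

P1 indiff ⇒ q·3+(1-q)·6 = q·5+(1-q)·2 ⇒ q(-2) = (1-q)(-4) ⇒ q = 2/3
P2 indiff ⇒ p·0+(1-p)·4 = p·10+(1-p)·0 ⇒ p(-10) = (1-p)(-4) ⇒ p = 2/7

p=2/7, q=2/3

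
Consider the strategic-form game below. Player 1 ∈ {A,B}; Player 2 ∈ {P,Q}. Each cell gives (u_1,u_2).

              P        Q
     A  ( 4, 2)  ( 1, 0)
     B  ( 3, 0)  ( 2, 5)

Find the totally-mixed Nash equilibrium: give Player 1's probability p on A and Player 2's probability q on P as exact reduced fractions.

P1 indiff ⇒ q·4+(1-q)·1 = q·3+(1-q)·2 ⇒ q(1) = (1-q)(1) ⇒ q = 1/2
P2 indiff ⇒ p·2+(1-p)·0 = p·0+(1-p)·5 ⇒ p(2) = (1-p)(5) ⇒ p = 5/7

p=5/7, q=1/2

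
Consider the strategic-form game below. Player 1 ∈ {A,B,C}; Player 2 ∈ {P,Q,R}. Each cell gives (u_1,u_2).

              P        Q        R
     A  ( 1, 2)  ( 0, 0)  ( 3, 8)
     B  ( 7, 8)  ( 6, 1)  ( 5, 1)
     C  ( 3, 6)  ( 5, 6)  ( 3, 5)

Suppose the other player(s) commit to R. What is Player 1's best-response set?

u_1(A vs R) = 3
u_1(B vs R) = 5
u_1(C vs R) = 3
max payoff 5 at {B}

BR_1 = {B}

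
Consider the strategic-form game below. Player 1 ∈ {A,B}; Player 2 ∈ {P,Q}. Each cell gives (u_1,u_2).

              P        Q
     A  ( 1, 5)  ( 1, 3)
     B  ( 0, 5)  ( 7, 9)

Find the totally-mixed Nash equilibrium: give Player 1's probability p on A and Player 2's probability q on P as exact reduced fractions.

p=2/3, q=6/7

P1 indiff ⇒ q·1+(1-q)·1 = q·0+(1-q)·7 ⇒ q(1) = (1-q)(6) ⇒ q = 6/7
P2 indiff ⇒ p·5+(1-p)·5 = p·3+(1-p)·9 ⇒ p(2) = (1-p)(4) ⇒ p = 2/3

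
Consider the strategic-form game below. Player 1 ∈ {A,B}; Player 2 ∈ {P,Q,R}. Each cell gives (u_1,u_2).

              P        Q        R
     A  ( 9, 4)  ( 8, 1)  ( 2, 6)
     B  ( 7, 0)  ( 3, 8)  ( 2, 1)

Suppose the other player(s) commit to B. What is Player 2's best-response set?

u_2(P vs B) = 0
u_2(Q vs B) = 8
u_2(R vs B) = 1
max payoff 8 at {Q}

BR_2 = {Q}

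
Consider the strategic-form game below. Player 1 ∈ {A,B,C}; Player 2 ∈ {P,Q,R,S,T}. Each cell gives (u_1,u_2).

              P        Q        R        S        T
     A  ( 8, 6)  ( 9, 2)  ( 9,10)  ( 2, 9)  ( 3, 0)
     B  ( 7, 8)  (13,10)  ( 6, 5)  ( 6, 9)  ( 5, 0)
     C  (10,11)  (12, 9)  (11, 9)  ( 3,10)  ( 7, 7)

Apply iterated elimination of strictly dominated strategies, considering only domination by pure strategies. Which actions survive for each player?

Remaining: P1:{B,C} P2:{P,Q,S}

P1 drop A (C beats it: P:10>8 Q:12>9 R:11>9 S:3>2 T:7>3)
P2 drop R (P beats it: B:8>5 C:11>9)
P2 drop T (P beats it: B:8>0 C:11>7)
P1→{B,C} P2→{P,Q,S}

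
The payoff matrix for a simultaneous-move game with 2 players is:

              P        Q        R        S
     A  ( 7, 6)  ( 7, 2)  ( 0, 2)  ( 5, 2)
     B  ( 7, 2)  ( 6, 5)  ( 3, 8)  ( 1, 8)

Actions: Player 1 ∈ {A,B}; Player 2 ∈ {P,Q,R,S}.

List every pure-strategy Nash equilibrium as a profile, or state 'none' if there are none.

Nash profiles: (A,P), (B,R)

(A,P): NE
(A,Q): not NE [P2→P gives 6>2]
(A,R): not NE [P1→B gives 3>0; P2→P gives 6>2]
(A,S): not NE [P2→P gives 6>2]
(B,P): not NE [P2→S gives 8>2]
(B,Q): not NE [P1→A gives 7>6; P2→S gives 8>5]
(B,R): NE
(B,S): not NE [P1→A gives 5>1]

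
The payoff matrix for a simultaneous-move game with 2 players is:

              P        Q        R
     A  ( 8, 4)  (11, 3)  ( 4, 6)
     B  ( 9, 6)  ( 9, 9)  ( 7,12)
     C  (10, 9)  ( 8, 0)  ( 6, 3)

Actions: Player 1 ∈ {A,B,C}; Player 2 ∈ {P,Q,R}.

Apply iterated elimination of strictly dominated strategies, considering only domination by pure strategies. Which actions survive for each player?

Remaining: P1:{B,C} P2:{P,R}

P2 drop Q (R beats it: A:6>3 B:12>9 C:3>0)
P1 drop A (B beats it: P:9>8 R:7>4)
P1→{B,C} P2→{P,R}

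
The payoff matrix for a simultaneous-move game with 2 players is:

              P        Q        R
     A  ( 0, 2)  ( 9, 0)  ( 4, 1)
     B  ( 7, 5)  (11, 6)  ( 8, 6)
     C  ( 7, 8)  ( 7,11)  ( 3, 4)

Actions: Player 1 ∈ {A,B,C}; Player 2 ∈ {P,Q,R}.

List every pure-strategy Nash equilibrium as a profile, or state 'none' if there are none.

(A,P): not NE [P1→C gives 7>0]
(A,Q): not NE [P1→B gives 11>9; P2→P gives 2>0]
(A,R): not NE [P1→B gives 8>4; P2→P gives 2>1]
(B,P): not NE [P2→R gives 6>5]
(B,Q): NE
(B,R): NE
(C,P): not NE [P2→Q gives 11>8]
(C,Q): not NE [P1→B gives 11>7]
(C,R): not NE [P1→B gives 8>3; P2→Q gives 11>4]

NE set: (B,Q), (B,R)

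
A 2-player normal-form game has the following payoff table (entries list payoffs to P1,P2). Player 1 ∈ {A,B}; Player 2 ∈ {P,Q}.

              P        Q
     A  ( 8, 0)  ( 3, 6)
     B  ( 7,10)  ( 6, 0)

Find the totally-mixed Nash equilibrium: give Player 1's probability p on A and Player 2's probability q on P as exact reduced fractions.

(p,q) = (5/8, 3/4)

P1 indiff ⇒ q·8+(1-q)·3 = q·7+(1-q)·6 ⇒ q(1) = (1-q)(3) ⇒ q = 3/4
P2 indiff ⇒ p·0+(1-p)·10 = p·6+(1-p)·0 ⇒ p(-6) = (1-p)(-10) ⇒ p = 5/8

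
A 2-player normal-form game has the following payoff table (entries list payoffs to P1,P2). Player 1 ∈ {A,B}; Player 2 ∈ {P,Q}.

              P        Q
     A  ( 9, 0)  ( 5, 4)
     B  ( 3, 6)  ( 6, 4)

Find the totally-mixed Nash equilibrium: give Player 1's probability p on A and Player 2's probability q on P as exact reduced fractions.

P1 indiff ⇒ q·9+(1-q)·5 = q·3+(1-q)·6 ⇒ q(6) = (1-q)(1) ⇒ q = 1/7
P2 indiff ⇒ p·0+(1-p)·6 = p·4+(1-p)·4 ⇒ p(-4) = (1-p)(-2) ⇒ p = 1/3

P1 mixes 1/3 on A; P2 mixes 1/7 on P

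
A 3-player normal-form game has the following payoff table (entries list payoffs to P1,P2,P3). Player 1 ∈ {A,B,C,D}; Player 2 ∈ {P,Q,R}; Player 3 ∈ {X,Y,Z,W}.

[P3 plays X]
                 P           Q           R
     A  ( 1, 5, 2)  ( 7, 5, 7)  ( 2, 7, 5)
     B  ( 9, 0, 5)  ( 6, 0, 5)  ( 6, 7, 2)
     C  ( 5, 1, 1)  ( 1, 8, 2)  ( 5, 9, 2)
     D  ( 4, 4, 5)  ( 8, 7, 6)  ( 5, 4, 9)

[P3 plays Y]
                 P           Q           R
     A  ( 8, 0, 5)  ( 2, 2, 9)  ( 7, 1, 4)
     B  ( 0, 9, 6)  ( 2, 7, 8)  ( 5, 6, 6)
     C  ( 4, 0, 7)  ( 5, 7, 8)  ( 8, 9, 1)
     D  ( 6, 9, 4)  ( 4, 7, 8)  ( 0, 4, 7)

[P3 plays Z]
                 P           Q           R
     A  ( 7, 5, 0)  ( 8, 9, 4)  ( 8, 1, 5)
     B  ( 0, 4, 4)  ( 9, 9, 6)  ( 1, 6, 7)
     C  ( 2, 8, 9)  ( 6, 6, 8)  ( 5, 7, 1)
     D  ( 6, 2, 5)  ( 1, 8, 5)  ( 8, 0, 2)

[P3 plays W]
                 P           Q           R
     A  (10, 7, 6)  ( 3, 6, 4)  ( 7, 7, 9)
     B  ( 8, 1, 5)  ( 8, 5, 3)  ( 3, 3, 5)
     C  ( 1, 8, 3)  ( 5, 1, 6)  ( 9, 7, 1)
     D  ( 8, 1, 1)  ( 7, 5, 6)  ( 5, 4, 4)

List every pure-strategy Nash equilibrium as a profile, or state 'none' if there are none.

NE set: (A,P,W)

(A,P,X): not NE [P1→B gives 9>1; P2→R gives 7>5; P3→W gives 6>2]
(A,P,Y): not NE [P2→Q gives 2>0; P3→W gives 6>5]
(A,P,Z): not NE [P2→Q gives 9>5; P3→W gives 6>0]
(A,P,W): NE
(A,Q,X): not NE [P1→D gives 8>7; P2→R gives 7>5; P3→Y gives 9>7]
(A,Q,Y): not NE [P1→C gives 5>2]
(A,Q,Z): not NE [P1→B gives 9>8; P3→Y gives 9>4]
(A,Q,W): not NE [P1→B gives 8>3; P2→R gives 7>6; P3→Y gives 9>4]
(A,R,X): not NE [P1→B gives 6>2; P3→W gives 9>5]
(A,R,Y): not NE [P1→C gives 8>7; P2→Q gives 2>1; P3→W gives 9>4]
(A,R,Z): not NE [P2→Q gives 9>1; P3→W gives 9>5]
(A,R,W): not NE [P1→C gives 9>7]
(B,P,X): not NE [P2→R gives 7>0; P3→Y gives 6>5]
(B,P,Y): not NE [P1→A gives 8>0]
(B,P,Z): not NE [P1→A gives 7>0; P2→Q gives 9>4; P3→Y gives 6>4]
(B,P,W): not NE [P1→A gives 10>8; P2→Q gives 5>1; P3→Y gives 6>5]
(B,Q,X): not NE [P1→D gives 8>6; P2→R gives 7>0; P3→Y gives 8>5]
(B,Q,Y): not NE [P1→C gives 5>2; P2→P gives 9>7]
(B,Q,Z): not NE [P3→Y gives 8>6]
(B,Q,W): not NE [P3→Y gives 8>3]
(B,R,X): not NE [P3→Z gives 7>2]
(B,R,Y): not NE [P1→C gives 8>5; P2→P gives 9>6; P3→Z gives 7>6]
(B,R,Z): not NE [P1→D gives 8>1; P2→Q gives 9>6]
(B,R,W): not NE [P1→C gives 9>3; P2→Q gives 5>3; P3→Z gives 7>5]
(C,P,X): not NE [P1→B gives 9>5; P2→R gives 9>1; P3→Z gives 9>1]
(C,P,Y): not NE [P1→A gives 8>4; P2→R gives 9>0; P3→Z gives 9>7]
(C,P,Z): not NE [P1→A gives 7>2]
(C,P,W): not NE [P1→A gives 10>1; P3→Z gives 9>3]
(C,Q,X): not NE [P1→D gives 8>1; P2→R gives 9>8; P3→Z gives 8>2]
(C,Q,Y): not NE [P2→R gives 9>7]
(C,Q,Z): not NE [P1→B gives 9>6; P2→P gives 8>6]
(C,Q,W): not NE [P1→B gives 8>5; P2→P gives 8>1; P3→Z gives 8>6]
(C,R,X): not NE [P1→B gives 6>5]
(C,R,Y): not NE [P3→X gives 2>1]
(C,R,Z): not NE [P1→D gives 8>5; P2→P gives 8>7; P3→X gives 2>1]
(C,R,W): not NE [P2→P gives 8>7; P3→X gives 2>1]
(D,P,X): not NE [P1→B gives 9>4; P2→Q gives 7>4]
(D,P,Y): not NE [P1→A gives 8>6; P3→Z gives 5>4]
(D,P,Z): not NE [P1→A gives 7>6; P2→Q gives 8>2]
(D,P,W): not NE [P1→A gives 10>8; P2→Q gives 5>1; P3→Z gives 5>1]
(D,Q,X): not NE [P3→Y gives 8>6]
(D,Q,Y): not NE [P1→C gives 5>4; P2→P gives 9>7]
(D,Q,Z): not NE [P1→B gives 9>1; P3→Y gives 8>5]
(D,Q,W): not NE [P1→B gives 8>7; P3→Y gives 8>6]
(D,R,X): not NE [P1→B gives 6>5; P2→Q gives 7>4]
(D,R,Y): not NE [P1→C gives 8>0; P2→P gives 9>4; P3→X gives 9>7]
(D,R,Z): not NE [P2→Q gives 8>0; P3→X gives 9>2]
(D,R,W): not NE [P1→C gives 9>5; P2→Q gives 5>4; P3→X gives 9>4]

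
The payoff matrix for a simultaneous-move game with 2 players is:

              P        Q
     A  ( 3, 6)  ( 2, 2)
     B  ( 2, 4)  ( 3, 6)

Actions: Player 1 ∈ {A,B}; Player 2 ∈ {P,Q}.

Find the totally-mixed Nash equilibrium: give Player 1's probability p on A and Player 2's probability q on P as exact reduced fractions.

P1 indiff ⇒ q·3+(1-q)·2 = q·2+(1-q)·3 ⇒ q(1) = (1-q)(1) ⇒ q = 1/2
P2 indiff ⇒ p·6+(1-p)·4 = p·2+(1-p)·6 ⇒ p(4) = (1-p)(2) ⇒ p = 1/3

P1 mixes 1/3 on A; P2 mixes 1/2 on P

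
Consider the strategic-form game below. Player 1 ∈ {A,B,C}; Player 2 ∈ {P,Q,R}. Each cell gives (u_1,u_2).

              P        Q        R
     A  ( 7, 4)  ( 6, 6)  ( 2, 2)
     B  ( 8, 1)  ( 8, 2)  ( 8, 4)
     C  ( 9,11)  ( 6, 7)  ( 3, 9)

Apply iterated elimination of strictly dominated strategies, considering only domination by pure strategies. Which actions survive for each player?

P1 drop A (B beats it: P:8>7 Q:8>6 R:8>2)
P2 drop Q (R beats it: B:4>2 C:9>7)
P1→{B,C} P2→{P,R}

Survivors P1:{B,C} P2:{P,R}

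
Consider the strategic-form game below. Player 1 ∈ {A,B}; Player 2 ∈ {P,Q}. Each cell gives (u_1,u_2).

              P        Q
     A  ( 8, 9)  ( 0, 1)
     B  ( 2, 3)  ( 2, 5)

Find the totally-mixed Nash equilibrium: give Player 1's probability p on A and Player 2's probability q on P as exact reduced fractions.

P1 indiff ⇒ q·8+(1-q)·0 = q·2+(1-q)·2 ⇒ q(6) = (1-q)(2) ⇒ q = 1/4
P2 indiff ⇒ p·9+(1-p)·3 = p·1+(1-p)·5 ⇒ p(8) = (1-p)(2) ⇒ p = 1/5

p=1/5, q=1/4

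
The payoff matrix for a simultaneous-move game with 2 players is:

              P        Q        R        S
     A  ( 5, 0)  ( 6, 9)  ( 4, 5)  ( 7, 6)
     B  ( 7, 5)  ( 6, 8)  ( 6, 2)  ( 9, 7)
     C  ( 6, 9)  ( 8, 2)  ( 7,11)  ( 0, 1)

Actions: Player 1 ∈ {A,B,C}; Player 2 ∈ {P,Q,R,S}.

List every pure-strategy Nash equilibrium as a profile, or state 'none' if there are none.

NE set: (C,R)

(A,P): not NE [P1→B gives 7>5; P2→Q gives 9>0]
(A,Q): not NE [P1→C gives 8>6]
(A,R): not NE [P1→C gives 7>4; P2→Q gives 9>5]
(A,S): not NE [P1→B gives 9>7; P2→Q gives 9>6]
(B,P): not NE [P2→Q gives 8>5]
(B,Q): not NE [P1→C gives 8>6]
(B,R): not NE [P1→C gives 7>6; P2→Q gives 8>2]
(B,S): not NE [P2→Q gives 8>7]
(C,P): not NE [P1→B gives 7>6; P2→R gives 11>9]
(C,Q): not NE [P2→R gives 11>2]
(C,R): NE
(C,S): not NE [P1→B gives 9>0; P2→R gives 11>1]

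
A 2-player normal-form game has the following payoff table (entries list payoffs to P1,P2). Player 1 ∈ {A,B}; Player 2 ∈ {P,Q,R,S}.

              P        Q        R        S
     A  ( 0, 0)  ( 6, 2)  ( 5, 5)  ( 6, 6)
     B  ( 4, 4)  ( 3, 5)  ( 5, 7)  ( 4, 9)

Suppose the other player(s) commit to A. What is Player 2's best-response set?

u_2(P vs A) = 0
u_2(Q vs A) = 2
u_2(R vs A) = 5
u_2(S vs A) = 6
max payoff 6 at {S}

P2 best: {S}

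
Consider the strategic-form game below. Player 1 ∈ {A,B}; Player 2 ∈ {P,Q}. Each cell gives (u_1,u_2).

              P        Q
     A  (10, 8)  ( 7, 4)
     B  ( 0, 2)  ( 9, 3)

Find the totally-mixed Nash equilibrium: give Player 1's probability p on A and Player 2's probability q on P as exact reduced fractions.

P1 indiff ⇒ q·10+(1-q)·7 = q·0+(1-q)·9 ⇒ q(10) = (1-q)(2) ⇒ q = 1/6
P2 indiff ⇒ p·8+(1-p)·2 = p·4+(1-p)·3 ⇒ p(4) = (1-p)(1) ⇒ p = 1/5

P1 mixes 1/5 on A; P2 mixes 1/6 on P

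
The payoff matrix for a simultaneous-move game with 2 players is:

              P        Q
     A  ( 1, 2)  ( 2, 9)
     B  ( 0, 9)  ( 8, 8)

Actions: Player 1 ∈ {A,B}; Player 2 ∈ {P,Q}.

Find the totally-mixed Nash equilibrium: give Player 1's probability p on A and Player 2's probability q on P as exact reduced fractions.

P1 mixes 1/8 on A; P2 mixes 6/7 on P

P1 indiff ⇒ q·1+(1-q)·2 = q·0+(1-q)·8 ⇒ q(1) = (1-q)(6) ⇒ q = 6/7
P2 indiff ⇒ p·2+(1-p)·9 = p·9+(1-p)·8 ⇒ p(-7) = (1-p)(-1) ⇒ p = 1/8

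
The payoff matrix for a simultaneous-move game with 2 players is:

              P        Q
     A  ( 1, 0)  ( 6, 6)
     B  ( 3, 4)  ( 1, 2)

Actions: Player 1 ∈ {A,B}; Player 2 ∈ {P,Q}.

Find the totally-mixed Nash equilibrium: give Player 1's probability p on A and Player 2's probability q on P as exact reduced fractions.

P1 indiff ⇒ q·1+(1-q)·6 = q·3+(1-q)·1 ⇒ q(-2) = (1-q)(-5) ⇒ q = 5/7
P2 indiff ⇒ p·0+(1-p)·4 = p·6+(1-p)·2 ⇒ p(-6) = (1-p)(-2) ⇒ p = 1/4

P1 mixes 1/4 on A; P2 mixes 5/7 on P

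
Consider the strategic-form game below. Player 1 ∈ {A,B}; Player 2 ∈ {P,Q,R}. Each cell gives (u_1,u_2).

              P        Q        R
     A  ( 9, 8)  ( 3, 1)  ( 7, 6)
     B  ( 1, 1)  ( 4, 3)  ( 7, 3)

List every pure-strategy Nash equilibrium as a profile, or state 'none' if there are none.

(A,P): NE
(A,Q): not NE [P1→B gives 4>3; P2→P gives 8>1]
(A,R): not NE [P2→P gives 8>6]
(B,P): not NE [P1→A gives 9>1; P2→R gives 3>1]
(B,Q): NE
(B,R): NE

NE set: (A,P), (B,Q), (B,R)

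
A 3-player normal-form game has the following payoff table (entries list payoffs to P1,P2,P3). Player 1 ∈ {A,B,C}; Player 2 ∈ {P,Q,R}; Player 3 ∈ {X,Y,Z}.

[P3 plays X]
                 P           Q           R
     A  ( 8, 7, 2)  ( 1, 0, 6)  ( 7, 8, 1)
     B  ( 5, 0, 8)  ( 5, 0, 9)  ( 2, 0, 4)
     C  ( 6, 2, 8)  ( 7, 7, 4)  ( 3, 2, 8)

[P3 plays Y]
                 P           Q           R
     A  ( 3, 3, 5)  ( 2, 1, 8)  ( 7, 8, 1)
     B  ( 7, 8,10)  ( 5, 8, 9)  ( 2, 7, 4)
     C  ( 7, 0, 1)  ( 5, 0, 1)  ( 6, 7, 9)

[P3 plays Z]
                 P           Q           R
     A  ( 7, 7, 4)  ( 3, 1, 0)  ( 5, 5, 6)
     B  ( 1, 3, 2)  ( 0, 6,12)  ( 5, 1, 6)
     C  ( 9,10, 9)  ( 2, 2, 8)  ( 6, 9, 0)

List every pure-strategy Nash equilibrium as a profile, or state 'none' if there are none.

NE set: (B,P,Y), (C,P,Z)

(A,P,X): not NE [P2→R gives 8>7; P3→Y gives 5>2]
(A,P,Y): not NE [P1→C gives 7>3; P2→R gives 8>3]
(A,P,Z): not NE [P1→C gives 9>7; P3→Y gives 5>4]
(A,Q,X): not NE [P1→C gives 7>1; P2→R gives 8>0; P3→Y gives 8>6]
(A,Q,Y): not NE [P1→C gives 5>2; P2→R gives 8>1]
(A,Q,Z): not NE [P2→P gives 7>1; P3→Y gives 8>0]
(A,R,X): not NE [P3→Z gives 6>1]
(A,R,Y): not NE [P3→Z gives 6>1]
(A,R,Z): not NE [P1→C gives 6>5; P2→P gives 7>5]
(B,P,X): not NE [P1→A gives 8>5; P3→Y gives 10>8]
(B,P,Y): NE
(B,P,Z): not NE [P1→C gives 9>1; P2→Q gives 6>3; P3→Y gives 10>2]
(B,Q,X): not NE [P1→C gives 7>5; P3→Z gives 12>9]
(B,Q,Y): not NE [P3→Z gives 12>9]
(B,Q,Z): not NE [P1→A gives 3>0]
(B,R,X): not NE [P1→A gives 7>2; P3→Z gives 6>4]
(B,R,Y): not NE [P1→A gives 7>2; P2→Q gives 8>7; P3→Z gives 6>4]
(B,R,Z): not NE [P1→C gives 6>5; P2→Q gives 6>1]
(C,P,X): not NE [P1→A gives 8>6; P2→Q gives 7>2; P3→Z gives 9>8]
(C,P,Y): not NE [P2→R gives 7>0; P3→Z gives 9>1]
(C,P,Z): NE
(C,Q,X): not NE [P3→Z gives 8>4]
(C,Q,Y): not NE [P2→R gives 7>0; P3→Z gives 8>1]
(C,Q,Z): not NE [P1→A gives 3>2; P2→P gives 10>2]
(C,R,X): not NE [P1→A gives 7>3; P2→Q gives 7>2; P3→Y gives 9>8]
(C,R,Y): not NE [P1→A gives 7>6]
(C,R,Z): not NE [P2→P gives 10>9; P3→Y gives 9>0]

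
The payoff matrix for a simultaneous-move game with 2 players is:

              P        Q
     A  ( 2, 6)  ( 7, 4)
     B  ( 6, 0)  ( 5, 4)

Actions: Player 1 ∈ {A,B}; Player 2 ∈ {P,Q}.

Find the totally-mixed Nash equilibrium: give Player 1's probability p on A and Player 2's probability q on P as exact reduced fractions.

P1 indiff ⇒ q·2+(1-q)·7 = q·6+(1-q)·5 ⇒ q(-4) = (1-q)(-2) ⇒ q = 1/3
P2 indiff ⇒ p·6+(1-p)·0 = p·4+(1-p)·4 ⇒ p(2) = (1-p)(4) ⇒ p = 2/3

P1 mixes 2/3 on A; P2 mixes 1/3 on P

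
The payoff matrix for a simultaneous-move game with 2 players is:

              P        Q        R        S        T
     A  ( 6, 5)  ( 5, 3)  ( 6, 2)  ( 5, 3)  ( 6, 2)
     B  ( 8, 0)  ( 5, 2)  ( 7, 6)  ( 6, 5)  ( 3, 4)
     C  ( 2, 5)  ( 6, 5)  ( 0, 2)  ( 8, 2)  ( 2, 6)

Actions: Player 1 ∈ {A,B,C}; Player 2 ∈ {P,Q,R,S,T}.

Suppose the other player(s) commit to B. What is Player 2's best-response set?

P2 best: {R}

u_2(P vs B) = 0
u_2(Q vs B) = 2
u_2(R vs B) = 6
u_2(S vs B) = 5
u_2(T vs B) = 4
max payoff 6 at {R}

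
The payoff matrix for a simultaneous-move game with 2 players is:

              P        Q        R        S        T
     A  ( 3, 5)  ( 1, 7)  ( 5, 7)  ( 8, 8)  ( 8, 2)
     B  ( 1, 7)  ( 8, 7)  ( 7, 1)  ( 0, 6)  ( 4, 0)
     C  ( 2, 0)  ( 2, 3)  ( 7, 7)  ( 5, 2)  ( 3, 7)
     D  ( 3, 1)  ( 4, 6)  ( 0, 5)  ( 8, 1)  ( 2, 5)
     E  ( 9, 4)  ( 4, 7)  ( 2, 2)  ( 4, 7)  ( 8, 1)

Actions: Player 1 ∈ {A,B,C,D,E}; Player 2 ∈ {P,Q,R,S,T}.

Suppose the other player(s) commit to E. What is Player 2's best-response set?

u_2(P vs E) = 4
u_2(Q vs E) = 7
u_2(R vs E) = 2
u_2(S vs E) = 7
u_2(T vs E) = 1
max payoff 7 at {Q,S}

BR_2 = {Q,S}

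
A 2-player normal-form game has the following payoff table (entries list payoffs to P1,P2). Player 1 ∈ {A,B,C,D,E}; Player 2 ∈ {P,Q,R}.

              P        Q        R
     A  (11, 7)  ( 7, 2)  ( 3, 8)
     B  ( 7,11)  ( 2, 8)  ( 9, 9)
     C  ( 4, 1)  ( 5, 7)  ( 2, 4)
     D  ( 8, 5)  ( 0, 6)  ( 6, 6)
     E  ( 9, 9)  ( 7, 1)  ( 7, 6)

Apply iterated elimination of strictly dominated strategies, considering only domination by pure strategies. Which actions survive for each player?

P1 drop C (A beats it: P:11>4 Q:7>5 R:3>2)
P1 drop D (E beats it: P:9>8 Q:7>0 R:7>6)
P2 drop Q (P beats it: A:7>2 B:11>8 E:9>1)
P1→{A,B,E} P2→{P,R}

Remaining: P1:{A,B,E} P2:{P,R}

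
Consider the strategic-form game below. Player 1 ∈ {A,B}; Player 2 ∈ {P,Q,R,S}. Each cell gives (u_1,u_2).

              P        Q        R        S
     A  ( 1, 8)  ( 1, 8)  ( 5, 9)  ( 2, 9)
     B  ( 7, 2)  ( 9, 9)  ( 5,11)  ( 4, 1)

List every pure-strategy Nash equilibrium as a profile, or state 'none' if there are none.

(A,P): not NE [P1→B gives 7>1; P2→S gives 9>8]
(A,Q): not NE [P1→B gives 9>1; P2→S gives 9>8]
(A,R): NE
(A,S): not NE [P1→B gives 4>2]
(B,P): not NE [P2→R gives 11>2]
(B,Q): not NE [P2→R gives 11>9]
(B,R): NE
(B,S): not NE [P2→R gives 11>1]

Nash profiles: (A,R), (B,R)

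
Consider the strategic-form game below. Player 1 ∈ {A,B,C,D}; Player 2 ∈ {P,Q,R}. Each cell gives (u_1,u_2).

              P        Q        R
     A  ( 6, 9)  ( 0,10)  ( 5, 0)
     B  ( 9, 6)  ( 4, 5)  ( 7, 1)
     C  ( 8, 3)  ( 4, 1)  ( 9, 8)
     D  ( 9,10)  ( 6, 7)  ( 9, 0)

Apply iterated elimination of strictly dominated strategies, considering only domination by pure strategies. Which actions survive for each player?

IESDS → P1:{B,C,D} P2:{P,R}

P1 drop A (B beats it: P:9>6 Q:4>0 R:7>5)
P2 drop Q (P beats it: B:6>5 C:3>1 D:10>7)
P1→{B,C,D} P2→{P,R}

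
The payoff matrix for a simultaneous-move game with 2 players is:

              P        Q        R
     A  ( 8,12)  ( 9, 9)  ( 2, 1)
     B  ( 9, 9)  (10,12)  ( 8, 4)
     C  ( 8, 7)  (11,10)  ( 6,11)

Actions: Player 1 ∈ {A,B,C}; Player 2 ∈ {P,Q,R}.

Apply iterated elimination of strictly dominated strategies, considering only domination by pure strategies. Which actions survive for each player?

Survivors P1:{B,C} P2:{Q,R}

P1 drop A (B beats it: P:9>8 Q:10>9 R:8>2)
P2 drop P (Q beats it: B:12>9 C:10>7)
P1→{B,C} P2→{Q,R}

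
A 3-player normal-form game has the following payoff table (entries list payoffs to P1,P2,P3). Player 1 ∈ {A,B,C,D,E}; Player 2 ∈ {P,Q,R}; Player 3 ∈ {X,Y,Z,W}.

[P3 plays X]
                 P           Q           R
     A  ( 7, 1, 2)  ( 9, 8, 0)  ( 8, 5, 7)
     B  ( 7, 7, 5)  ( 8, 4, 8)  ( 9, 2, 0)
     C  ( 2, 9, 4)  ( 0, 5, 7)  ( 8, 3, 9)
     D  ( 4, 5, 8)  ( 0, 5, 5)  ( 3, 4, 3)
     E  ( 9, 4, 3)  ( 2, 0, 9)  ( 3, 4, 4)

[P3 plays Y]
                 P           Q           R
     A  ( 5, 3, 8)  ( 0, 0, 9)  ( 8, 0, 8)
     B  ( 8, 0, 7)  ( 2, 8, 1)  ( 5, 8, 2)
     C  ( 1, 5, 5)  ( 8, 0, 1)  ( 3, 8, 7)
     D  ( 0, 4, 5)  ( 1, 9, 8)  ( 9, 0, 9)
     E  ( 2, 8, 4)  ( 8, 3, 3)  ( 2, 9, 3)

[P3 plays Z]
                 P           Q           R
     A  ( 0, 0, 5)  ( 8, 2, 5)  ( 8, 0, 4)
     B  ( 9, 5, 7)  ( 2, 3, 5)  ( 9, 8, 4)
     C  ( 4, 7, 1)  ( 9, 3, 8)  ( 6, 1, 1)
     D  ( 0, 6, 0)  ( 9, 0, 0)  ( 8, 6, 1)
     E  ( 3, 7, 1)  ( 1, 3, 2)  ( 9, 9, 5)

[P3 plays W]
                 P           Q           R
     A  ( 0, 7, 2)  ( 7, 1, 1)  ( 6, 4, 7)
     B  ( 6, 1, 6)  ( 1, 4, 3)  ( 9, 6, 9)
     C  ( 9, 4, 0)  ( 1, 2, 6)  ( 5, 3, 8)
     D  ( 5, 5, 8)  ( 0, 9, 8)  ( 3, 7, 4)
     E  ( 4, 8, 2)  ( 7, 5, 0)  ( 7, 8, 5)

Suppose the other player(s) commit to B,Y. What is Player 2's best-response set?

argmax u_2 = {Q,R}

u_2(P vs B,Y) = 0
u_2(Q vs B,Y) = 8
u_2(R vs B,Y) = 8
max payoff 8 at {Q,R}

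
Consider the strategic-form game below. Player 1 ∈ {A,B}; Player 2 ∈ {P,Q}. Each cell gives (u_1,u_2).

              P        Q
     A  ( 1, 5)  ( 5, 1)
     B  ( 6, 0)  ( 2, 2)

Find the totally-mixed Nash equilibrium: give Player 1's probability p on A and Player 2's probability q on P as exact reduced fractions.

P1 indiff ⇒ q·1+(1-q)·5 = q·6+(1-q)·2 ⇒ q(-5) = (1-q)(-3) ⇒ q = 3/8
P2 indiff ⇒ p·5+(1-p)·0 = p·1+(1-p)·2 ⇒ p(4) = (1-p)(2) ⇒ p = 1/3

P1 mixes 1/3 on A; P2 mixes 3/8 on P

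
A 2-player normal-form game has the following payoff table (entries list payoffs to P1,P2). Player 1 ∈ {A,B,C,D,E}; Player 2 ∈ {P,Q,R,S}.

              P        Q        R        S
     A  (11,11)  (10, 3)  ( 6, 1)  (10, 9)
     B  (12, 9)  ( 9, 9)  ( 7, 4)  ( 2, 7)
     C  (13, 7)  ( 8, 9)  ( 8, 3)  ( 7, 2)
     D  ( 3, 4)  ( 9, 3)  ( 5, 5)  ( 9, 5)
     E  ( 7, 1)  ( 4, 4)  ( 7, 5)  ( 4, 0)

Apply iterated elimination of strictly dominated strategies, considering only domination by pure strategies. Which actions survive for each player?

Survivors P1:{A,B,C} P2:{P,Q}

P1 drop D (A beats it: P:11>3 Q:10>9 R:6>5 S:10>9)
P1 drop E (C beats it: P:13>7 Q:8>4 R:8>7 S:7>4)
P2 drop R (P beats it: A:11>1 B:9>4 C:7>3)
P2 drop S (P beats it: A:11>9 B:9>7 C:7>2)
P1→{A,B,C} P2→{P,Q}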